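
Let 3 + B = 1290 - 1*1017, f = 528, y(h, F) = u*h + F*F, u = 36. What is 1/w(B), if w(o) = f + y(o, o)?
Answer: 1/83148 ≈ 1.2027e-5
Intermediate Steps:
y(h, F) = F**2 + 36*h (y(h, F) = 36*h + F*F = 36*h + F**2 = F**2 + 36*h)
B = 270 (B = -3 + (1290 - 1*1017) = -3 + (1290 - 1017) = -3 + 273 = 270)
w(o) = 528 + o**2 + 36*o (w(o) = 528 + (o**2 + 36*o) = 528 + o**2 + 36*o)
1/w(B) = 1/(528 + 270**2 + 36*270) = 1/(528 + 72900 + 9720) = 1/83148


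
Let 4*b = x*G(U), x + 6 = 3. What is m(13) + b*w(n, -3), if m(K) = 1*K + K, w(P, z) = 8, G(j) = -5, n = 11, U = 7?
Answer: 56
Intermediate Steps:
x = -3 (x = -6 + 3 = -3)
b = 15/4 (b = (-3*(-5))/4 = (¼)*15 = 15/4 ≈ 3.7500)
m(K) = 2*K (m(K) = K + K = 2*K)
m(13) + b*w(n, -3) = 2*13 + (15/4)*8 = 26 + 30 = 56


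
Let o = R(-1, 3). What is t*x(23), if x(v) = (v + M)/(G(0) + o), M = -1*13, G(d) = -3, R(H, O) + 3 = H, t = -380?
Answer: 3800/7 ≈ 542.86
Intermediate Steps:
R(H, O) = -3 + H
o = -4 (o = -3 - 1 = -4)
M = -13
x(v) = 13/7 - v/7 (x(v) = (v - 13)/(-3 - 4) = (-13 + v)/(-7) = (-13 + v)*(-1/7) = 13/7 - v/7)
t*x(23) = -380*(13/7 - 1/7*23) = -380*(13/7 - 23/7) = -380*(-10/7) = 3800/7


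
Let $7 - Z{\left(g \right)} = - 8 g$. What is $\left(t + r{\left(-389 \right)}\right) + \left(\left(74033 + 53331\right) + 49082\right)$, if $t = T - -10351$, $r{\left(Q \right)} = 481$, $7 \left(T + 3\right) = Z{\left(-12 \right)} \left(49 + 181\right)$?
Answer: $\frac{1290455}{7} \approx 1.8435 \cdot 10^{5}$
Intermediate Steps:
$Z{\left(g \right)} = 7 + 8 g$ ($Z{\left(g \right)} = 7 - - 8 g = 7 + 8 g$)
$T = - \frac{20491}{7}$ ($T = -3 + \frac{\left(7 + 8 \left(-12\right)\right) \left(49 + 181\right)}{7} = -3 + \frac{\left(7 - 96\right) 230}{7} = -3 + \frac{\left(-89\right) 230}{7} = -3 + \frac{1}{7} \left(-20470\right) = -3 - \frac{20470}{7} = - \frac{20491}{7} \approx -2927.3$)
$t = \frac{51966}{7}$ ($t = - \frac{20491}{7} - -10351 = - \frac{20491}{7} + 10351 = \frac{51966}{7} \approx 7423.7$)
$\left(t + r{\left(-389 \right)}\right) + \left(\left(74033 + 53331\right) + 49082\right) = \left(\frac{51966}{7} + 481\right) + \left(\left(74033 + 53331\right) + 49082\right) = \frac{55333}{7} + \left(127364 + 49082\right) = \frac{55333}{7} + 176446 = \frac{1290455}{7}$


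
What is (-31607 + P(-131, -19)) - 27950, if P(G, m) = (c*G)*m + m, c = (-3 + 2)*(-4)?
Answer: -49620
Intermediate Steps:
c = 4 (c = -1*(-4) = 4)
P(G, m) = m + 4*G*m (P(G, m) = (4*G)*m + m = 4*G*m + m = m + 4*G*m)
(-31607 + P(-131, -19)) - 27950 = (-31607 - 19*(1 + 4*(-131))) - 27950 = (-31607 - 19*(1 - 524)) - 27950 = (-31607 - 19*(-523)) - 27950 = (-31607 + 9937) - 27950 = -21670 - 27950 = -49620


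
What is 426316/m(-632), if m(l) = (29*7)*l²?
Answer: 106579/20270768 ≈ 0.0052578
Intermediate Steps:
m(l) = 203*l²
426316/m(-632) = 426316/((203*(-632)²)) = 426316/((203*399424)) = 426316/81083072 = 426316*(1/81083072) = 106579/20270768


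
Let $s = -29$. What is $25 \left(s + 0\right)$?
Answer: $-725$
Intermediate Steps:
$25 \left(s + 0\right) = 25 \left(-29 + 0\right) = 25 \left(-29\right) = -725$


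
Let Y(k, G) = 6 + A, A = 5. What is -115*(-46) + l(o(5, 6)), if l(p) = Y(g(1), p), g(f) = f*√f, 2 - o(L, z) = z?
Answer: 5301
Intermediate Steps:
o(L, z) = 2 - z
g(f) = f^(3/2)
Y(k, G) = 11 (Y(k, G) = 6 + 5 = 11)
l(p) = 11
-115*(-46) + l(o(5, 6)) = -115*(-46) + 11 = 5290 + 11 = 5301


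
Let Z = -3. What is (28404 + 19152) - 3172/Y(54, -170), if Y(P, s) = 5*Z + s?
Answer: 8801032/185 ≈ 47573.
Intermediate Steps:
Y(P, s) = -15 + s (Y(P, s) = 5*(-3) + s = -15 + s)
(28404 + 19152) - 3172/Y(54, -170) = (28404 + 19152) - 3172/(-15 - 170) = 47556 - 3172/(-185) = 47556 - 3172*(-1/185) = 47556 + 3172/185 = 8801032/185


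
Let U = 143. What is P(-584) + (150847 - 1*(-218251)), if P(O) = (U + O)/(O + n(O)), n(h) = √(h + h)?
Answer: 216291869/586 + 441*I*√73/85556 ≈ 3.691e+5 + 0.04404*I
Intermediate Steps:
n(h) = √2*√h (n(h) = √(2*h) = √2*√h)
P(O) = (143 + O)/(O + √2*√O)
P(-584) + (150847 - 1*(-218251)) = (143 - 584)/(-584 + √2*√(-584)) + (150847 - 1*(-218251)) = -441/(-584 + √2*(2*I*√146)) + (150847 + 218251) = -441/(-584 + 4*I*√73) + 369098 = 369098 - 441/(-584 + 4*I*√73)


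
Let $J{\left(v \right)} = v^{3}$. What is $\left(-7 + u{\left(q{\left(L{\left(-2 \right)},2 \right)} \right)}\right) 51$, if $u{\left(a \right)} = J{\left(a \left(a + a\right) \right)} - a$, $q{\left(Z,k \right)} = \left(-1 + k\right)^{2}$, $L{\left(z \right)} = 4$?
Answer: $0$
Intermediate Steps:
$u{\left(a \right)} = - a + 8 a^{6}$ ($u{\left(a \right)} = \left(a \left(a + a\right)\right)^{3} - a = \left(a 2 a\right)^{3} - a = \left(2 a^{2}\right)^{3} - a = 8 a^{6} - a = - a + 8 a^{6}$)
$\left(-7 + u{\left(q{\left(L{\left(-2 \right)},2 \right)} \right)}\right) 51 = \left(-7 - \left(\left(-1 + 2\right)^{2} - 8 \left(-1 + 2\right)^{12}\right)\right) 51 = \left(-7 + \left(- 1^{2} + 8 \left(1^{2}\right)^{6}\right)\right) 51 = \left(-7 + \left(\left(-1\right) 1 + 8 \cdot 1^{6}\right)\right) 51 = \left(-7 + \left(-1 + 8 \cdot 1\right)\right) 51 = \left(-7 + \left(-1 + 8\right)\right) 51 = \left(-7 + 7\right) 51 = 0 \cdot 51 = 0$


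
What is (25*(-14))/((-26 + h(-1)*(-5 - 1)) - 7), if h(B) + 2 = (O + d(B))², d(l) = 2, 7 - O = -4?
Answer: 70/207 ≈ 0.33816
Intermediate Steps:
O = 11 (O = 7 - 1*(-4) = 7 + 4 = 11)
h(B) = 167 (h(B) = -2 + (11 + 2)² = -2 + 13² = -2 + 169 = 167)
(25*(-14))/((-26 + h(-1)*(-5 - 1)) - 7) = (25*(-14))/((-26 + 167*(-5 - 1)) - 7) = -350/((-26 + 167*(-6)) - 7) = -350/((-26 - 1002) - 7) = -350/(-1028 - 7) = -350/(-1035) = -350*(-1/1035) = 70/207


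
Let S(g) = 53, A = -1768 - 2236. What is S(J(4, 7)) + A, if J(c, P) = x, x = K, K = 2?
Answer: -3951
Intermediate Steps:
A = -4004
x = 2
J(c, P) = 2
S(J(4, 7)) + A = 53 - 4004 = -3951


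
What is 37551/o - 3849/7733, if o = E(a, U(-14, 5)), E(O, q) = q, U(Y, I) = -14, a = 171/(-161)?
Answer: -290435769/108262 ≈ -2682.7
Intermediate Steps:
a = -171/161 (a = 171*(-1/161) = -171/161 ≈ -1.0621)
o = -14
37551/o - 3849/7733 = 37551/(-14) - 3849/7733 = 37551*(-1/14) - 3849*1/7733 = -37551/14 - 3849/7733 = -290435769/108262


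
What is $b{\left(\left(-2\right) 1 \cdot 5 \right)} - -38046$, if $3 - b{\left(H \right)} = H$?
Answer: $38059$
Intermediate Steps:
$b{\left(H \right)} = 3 - H$
$b{\left(\left(-2\right) 1 \cdot 5 \right)} - -38046 = \left(3 - \left(-2\right) 1 \cdot 5\right) - -38046 = \left(3 - \left(-2\right) 5\right) + 38046 = \left(3 - -10\right) + 38046 = \left(3 + 10\right) + 38046 = 13 + 38046 = 38059$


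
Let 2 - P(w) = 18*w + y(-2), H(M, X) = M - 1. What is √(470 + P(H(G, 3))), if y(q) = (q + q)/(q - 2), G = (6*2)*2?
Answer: √57 ≈ 7.5498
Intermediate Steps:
G = 24 (G = 12*2 = 24)
y(q) = 2*q/(-2 + q) (y(q) = (2*q)/(-2 + q) = 2*q/(-2 + q))
H(M, X) = -1 + M
P(w) = 1 - 18*w (P(w) = 2 - (18*w + 2*(-2)/(-2 - 2)) = 2 - (18*w + 2*(-2)/(-4)) = 2 - (18*w + 2*(-2)*(-¼)) = 2 - (18*w + 1) = 2 - (1 + 18*w) = 2 + (-1 - 18*w) = 1 - 18*w)
√(470 + P(H(G, 3))) = √(470 + (1 - 18*(-1 + 24))) = √(470 + (1 - 18*23)) = √(470 + (1 - 414)) = √(470 - 413) = √57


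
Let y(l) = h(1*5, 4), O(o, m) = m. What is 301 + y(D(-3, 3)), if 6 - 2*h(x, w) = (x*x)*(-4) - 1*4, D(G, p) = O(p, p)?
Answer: 356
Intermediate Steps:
D(G, p) = p
h(x, w) = 5 + 2*x² (h(x, w) = 3 - ((x*x)*(-4) - 1*4)/2 = 3 - (x²*(-4) - 4)/2 = 3 - (-4*x² - 4)/2 = 3 - (-4 - 4*x²)/2 = 3 + (2 + 2*x²) = 5 + 2*x²)
y(l) = 55 (y(l) = 5 + 2*(1*5)² = 5 + 2*5² = 5 + 2*25 = 5 + 50 = 55)
301 + y(D(-3, 3)) = 301 + 55 = 356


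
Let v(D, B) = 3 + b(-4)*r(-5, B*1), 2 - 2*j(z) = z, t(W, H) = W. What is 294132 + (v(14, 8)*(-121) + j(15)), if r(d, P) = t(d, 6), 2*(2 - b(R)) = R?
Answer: 592365/2 ≈ 2.9618e+5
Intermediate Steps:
b(R) = 2 - R/2
r(d, P) = d
j(z) = 1 - z/2
v(D, B) = -17 (v(D, B) = 3 + (2 - ½*(-4))*(-5) = 3 + (2 + 2)*(-5) = 3 + 4*(-5) = 3 - 20 = -17)
294132 + (v(14, 8)*(-121) + j(15)) = 294132 + (-17*(-121) + (1 - ½*15)) = 294132 + (2057 + (1 - 15/2)) = 294132 + (2057 - 13/2) = 294132 + 4101/2 = 592365/2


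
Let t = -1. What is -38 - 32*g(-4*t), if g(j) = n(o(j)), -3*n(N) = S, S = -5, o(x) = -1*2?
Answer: -274/3 ≈ -91.333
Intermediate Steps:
o(x) = -2
n(N) = 5/3 (n(N) = -⅓*(-5) = 5/3)
g(j) = 5/3
-38 - 32*g(-4*t) = -38 - 32*5/3 = -38 - 160/3 = -274/3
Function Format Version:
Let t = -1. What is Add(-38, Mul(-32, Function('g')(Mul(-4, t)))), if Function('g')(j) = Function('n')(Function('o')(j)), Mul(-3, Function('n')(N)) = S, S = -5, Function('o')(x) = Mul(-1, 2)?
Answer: Rational(-274, 3) ≈ -91.333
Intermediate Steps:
Function('o')(x) = -2
Function('n')(N) = Rational(5, 3) (Function('n')(N) = Mul(Rational(-1, 3), -5) = Rational(5, 3))
Function('g')(j) = Rational(5, 3)
Add(-38, Mul(-32, Function('g')(Mul(-4, t)))) = Add(-38, Mul(-32, Rational(5, 3))) = Add(-38, Rational(-160, 3)) = Rational(-274, 3)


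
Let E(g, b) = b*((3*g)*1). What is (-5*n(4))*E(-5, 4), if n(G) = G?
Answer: 1200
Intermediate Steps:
E(g, b) = 3*b*g (E(g, b) = b*(3*g) = 3*b*g)
(-5*n(4))*E(-5, 4) = (-5*4)*(3*4*(-5)) = -20*(-60) = 1200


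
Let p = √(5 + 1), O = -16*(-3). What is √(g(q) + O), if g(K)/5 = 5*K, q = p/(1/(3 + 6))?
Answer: √(48 + 225*√6) ≈ 24.477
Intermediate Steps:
O = 48
p = √6 ≈ 2.4495
q = 9*√6 (q = √6/(1/(3 + 6)) = √6/(1/9) = √6/(⅑) = √6*9 = 9*√6 ≈ 22.045)
g(K) = 25*K (g(K) = 5*(5*K) = 25*K)
√(g(q) + O) = √(25*(9*√6) + 48) = √(225*√6 + 48) = √(48 + 225*√6)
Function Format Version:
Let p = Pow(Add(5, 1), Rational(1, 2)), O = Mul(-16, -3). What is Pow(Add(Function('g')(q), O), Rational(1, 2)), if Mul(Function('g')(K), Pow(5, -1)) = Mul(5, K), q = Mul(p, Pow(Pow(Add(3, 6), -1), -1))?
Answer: Pow(Add(48, Mul(225, Pow(6, Rational(1, 2)))), Rational(1, 2)) ≈ 24.477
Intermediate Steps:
O = 48
p = Pow(6, Rational(1, 2)) ≈ 2.4495
q = Mul(9, Pow(6, Rational(1, 2))) (q = Mul(Pow(6, Rational(1, 2)), Pow(Pow(Add(3, 6), -1), -1)) = Mul(Pow(6, Rational(1, 2)), Pow(Pow(9, -1), -1)) = Mul(Pow(6, Rational(1, 2)), Pow(Rational(1, 9), -1)) = Mul(Pow(6, Rational(1, 2)), 9) = Mul(9, Pow(6, Rational(1, 2))) ≈ 22.045)
Function('g')(K) = Mul(25, K) (Function('g')(K) = Mul(5, Mul(5, K)) = Mul(25, K))
Pow(Add(Function('g')(q), O), Rational(1, 2)) = Pow(Add(Mul(25, Mul(9, Pow(6, Rational(1, 2)))), 48), Rational(1, 2)) = Pow(Add(Mul(225, Pow(6, Rational(1, 2))), 48), Rational(1, 2)) = Pow(Add(48, Mul(225, Pow(6, Rational(1, 2)))), Rational(1, 2))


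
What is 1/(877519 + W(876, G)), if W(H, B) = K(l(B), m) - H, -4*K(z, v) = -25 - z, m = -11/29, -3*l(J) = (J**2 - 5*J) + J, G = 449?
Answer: 6/5159993 ≈ 1.1628e-6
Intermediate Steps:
l(J) = -J**2/3 + 4*J/3 (l(J) = -((J**2 - 5*J) + J)/3 = -(J**2 - 4*J)/3 = -J**2/3 + 4*J/3)
m = -11/29 (m = -11*1/29 = -11/29 ≈ -0.37931)
K(z, v) = 25/4 + z/4 (K(z, v) = -(-25 - z)/4 = 25/4 + z/4)
W(H, B) = 25/4 - H + B*(4 - B)/12 (W(H, B) = (25/4 + (B*(4 - B)/3)/4) - H = (25/4 + B*(4 - B)/12) - H = 25/4 - H + B*(4 - B)/12)
1/(877519 + W(876, G)) = 1/(877519 + (25/4 - 1*876 - 1/12*449*(-4 + 449))) = 1/(877519 + (25/4 - 876 - 1/12*449*445)) = 1/(877519 + (25/4 - 876 - 199805/12)) = 1/(877519 - 105121/6) = 1/(5159993/6) = 6/5159993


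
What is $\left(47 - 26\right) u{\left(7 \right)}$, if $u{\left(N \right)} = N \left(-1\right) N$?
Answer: $-1029$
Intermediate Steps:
$u{\left(N \right)} = - N^{2}$ ($u{\left(N \right)} = - N N = - N^{2}$)
$\left(47 - 26\right) u{\left(7 \right)} = \left(47 - 26\right) \left(- 7^{2}\right) = 21 \left(\left(-1\right) 49\right) = 21 \left(-49\right) = -1029$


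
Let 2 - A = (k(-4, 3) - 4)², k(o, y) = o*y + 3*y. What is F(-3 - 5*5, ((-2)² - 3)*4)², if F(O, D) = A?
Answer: 2209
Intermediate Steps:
k(o, y) = 3*y + o*y
A = -47 (A = 2 - (3*(3 - 4) - 4)² = 2 - (3*(-1) - 4)² = 2 - (-3 - 4)² = 2 - 1*(-7)² = 2 - 1*49 = 2 - 49 = -47)
F(O, D) = -47
F(-3 - 5*5, ((-2)² - 3)*4)² = (-47)² = 2209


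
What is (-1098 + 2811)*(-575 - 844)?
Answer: -2430747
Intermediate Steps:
(-1098 + 2811)*(-575 - 844) = 1713*(-1419) = -2430747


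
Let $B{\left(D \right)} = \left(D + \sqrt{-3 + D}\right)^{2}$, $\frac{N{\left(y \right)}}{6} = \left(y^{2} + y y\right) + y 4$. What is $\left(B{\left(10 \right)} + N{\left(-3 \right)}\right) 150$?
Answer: $21450 + 3000 \sqrt{7} \approx 29387.0$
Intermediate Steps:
$N{\left(y \right)} = 12 y^{2} + 24 y$ ($N{\left(y \right)} = 6 \left(\left(y^{2} + y y\right) + y 4\right) = 6 \left(\left(y^{2} + y^{2}\right) + 4 y\right) = 6 \left(2 y^{2} + 4 y\right) = 12 y^{2} + 24 y$)
$\left(B{\left(10 \right)} + N{\left(-3 \right)}\right) 150 = \left(\left(10 + \sqrt{-3 + 10}\right)^{2} + 12 \left(-3\right) \left(2 - 3\right)\right) 150 = \left(\left(10 + \sqrt{7}\right)^{2} + 12 \left(-3\right) \left(-1\right)\right) 150 = \left(\left(10 + \sqrt{7}\right)^{2} + 36\right) 150 = \left(36 + \left(10 + \sqrt{7}\right)^{2}\right) 150 = 5400 + 150 \left(10 + \sqrt{7}\right)^{2}$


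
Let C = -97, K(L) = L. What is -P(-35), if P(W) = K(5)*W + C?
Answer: 272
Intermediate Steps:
P(W) = -97 + 5*W (P(W) = 5*W - 97 = -97 + 5*W)
-P(-35) = -(-97 + 5*(-35)) = -(-97 - 175) = -1*(-272) = 272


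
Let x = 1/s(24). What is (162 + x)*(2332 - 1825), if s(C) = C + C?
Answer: 1314313/16 ≈ 82145.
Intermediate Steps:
s(C) = 2*C
x = 1/48 (x = 1/(2*24) = 1/48 ≈ 0.020833)
(162 + x)*(2332 - 1825) = (162 + 1/48)*(2332 - 1825) = (7777/48)*507 = 1314313/16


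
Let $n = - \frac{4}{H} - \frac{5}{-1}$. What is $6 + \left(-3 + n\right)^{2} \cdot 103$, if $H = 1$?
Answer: $418$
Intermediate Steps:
$n = 1$ ($n = - \frac{4}{1} - \frac{5}{-1} = \left(-4\right) 1 - -5 = -4 + 5 = 1$)
$6 + \left(-3 + n\right)^{2} \cdot 103 = 6 + \left(-3 + 1\right)^{2} \cdot 103 = 6 + \left(-2\right)^{2} \cdot 103 = 6 + 4 \cdot 103 = 6 + 412 = 418$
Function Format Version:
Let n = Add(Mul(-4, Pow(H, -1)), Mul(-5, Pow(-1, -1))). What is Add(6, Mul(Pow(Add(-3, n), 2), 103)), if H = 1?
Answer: 418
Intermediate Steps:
n = 1 (n = Add(Mul(-4, Pow(1, -1)), Mul(-5, Pow(-1, -1))) = Add(Mul(-4, 1), Mul(-5, -1)) = Add(-4, 5) = 1)
Add(6, Mul(Pow(Add(-3, n), 2), 103)) = Add(6, Mul(Pow(Add(-3, 1), 2), 103)) = Add(6, Mul(Pow(-2, 2), 103)) = Add(6, Mul(4, 103)) = Add(6, 412) = 418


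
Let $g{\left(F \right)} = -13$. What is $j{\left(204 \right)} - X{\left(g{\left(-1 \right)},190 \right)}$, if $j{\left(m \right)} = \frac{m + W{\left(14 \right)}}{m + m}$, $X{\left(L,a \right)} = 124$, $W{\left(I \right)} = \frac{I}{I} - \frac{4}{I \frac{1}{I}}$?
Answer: $- \frac{16797}{136} \approx -123.51$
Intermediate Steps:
$W{\left(I \right)} = -3$ ($W{\left(I \right)} = 1 - \frac{4}{1} = 1 - 4 = -3$)
$j{\left(m \right)} = \frac{-3 + m}{2 m}$ ($j{\left(m \right)} = \frac{m - 3}{m + m} = \frac{-3 + m}{2 m}$)
$j{\left(204 \right)} - X{\left(g{\left(-1 \right)},190 \right)} = \frac{-3 + 204}{2 \cdot 204} - 124 = \frac{1}{2} \cdot \frac{1}{204} \cdot 201 - 124 = \frac{67}{136} - 124 = - \frac{16797}{136}$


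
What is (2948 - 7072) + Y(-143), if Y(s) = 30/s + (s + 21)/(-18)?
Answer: -5299135/1287 ≈ -4117.4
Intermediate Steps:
Y(s) = -7/6 + 30/s - s/18 (Y(s) = 30/s + (21 + s)*(-1/18) = 30/s + (-7/6 - s/18) = -7/6 + 30/s - s/18)
(2948 - 7072) + Y(-143) = (2948 - 7072) + (1/18)*(540 - 1*(-143)*(21 - 143))/(-143) = -4124 + (1/18)*(-1/143)*(540 - 1*(-143)*(-122)) = -4124 + (1/18)*(-1/143)*(540 - 17446) = -4124 + (1/18)*(-1/143)*(-16906) = -4124 + 8453/1287 = -5299135/1287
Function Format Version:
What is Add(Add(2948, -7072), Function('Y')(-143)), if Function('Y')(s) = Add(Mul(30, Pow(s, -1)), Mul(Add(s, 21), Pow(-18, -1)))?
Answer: Rational(-5299135, 1287) ≈ -4117.4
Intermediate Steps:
Function('Y')(s) = Add(Rational(-7, 6), Mul(30, Pow(s, -1)), Mul(Rational(-1, 18), s)) (Function('Y')(s) = Add(Mul(30, Pow(s, -1)), Mul(Add(21, s), Rational(-1, 18))) = Add(Mul(30, Pow(s, -1)), Add(Rational(-7, 6), Mul(Rational(-1, 18), s))) = Add(Rational(-7, 6), Mul(30, Pow(s, -1)), Mul(Rational(-1, 18), s)))
Add(Add(2948, -7072), Function('Y')(-143)) = Add(Add(2948, -7072), Mul(Rational(1, 18), Pow(-143, -1), Add(540, Mul(-1, -143, Add(21, -143))))) = Add(-4124, Mul(Rational(1, 18), Rational(-1, 143), Add(540, Mul(-1, -143, -122)))) = Add(-4124, Mul(Rational(1, 18), Rational(-1, 143), Add(540, -17446))) = Add(-4124, Mul(Rational(1, 18), Rational(-1, 143), -16906)) = Add(-4124, Rational(8453, 1287)) = Rational(-5299135, 1287)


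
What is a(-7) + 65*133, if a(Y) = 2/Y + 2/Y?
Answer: 60511/7 ≈ 8644.4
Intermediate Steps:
a(Y) = 4/Y
a(-7) + 65*133 = 4/(-7) + 65*133 = 4*(-⅐) + 8645 = -4/7 + 8645 = 60511/7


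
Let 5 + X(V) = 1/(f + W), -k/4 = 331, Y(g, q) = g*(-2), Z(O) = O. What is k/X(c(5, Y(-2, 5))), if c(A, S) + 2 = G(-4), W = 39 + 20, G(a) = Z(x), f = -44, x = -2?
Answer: 9930/37 ≈ 268.38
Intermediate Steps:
Y(g, q) = -2*g
G(a) = -2
W = 59
c(A, S) = -4 (c(A, S) = -2 - 2 = -4)
k = -1324 (k = -4*331 = -1324)
X(V) = -74/15 (X(V) = -5 + 1/(-44 + 59) = -5 + 1/15 = -74/15)
k/X(c(5, Y(-2, 5))) = -1324/(-74/15) = -1324*(-15/74) = 9930/37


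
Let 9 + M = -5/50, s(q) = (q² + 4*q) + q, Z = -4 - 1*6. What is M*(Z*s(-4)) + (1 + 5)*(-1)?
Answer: -370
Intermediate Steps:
Z = -10 (Z = -4 - 6 = -10)
s(q) = q² + 5*q
M = -91/10 (M = -9 - 5/50 = -9 - 5*1/50 = -9 - ⅒ = -91/10 ≈ -9.1000)
M*(Z*s(-4)) + (1 + 5)*(-1) = -(-91)*(-4*(5 - 4)) + (1 + 5)*(-1) = -(-91)*(-4*1) + 6*(-1) = -(-91)*(-4) - 6 = -91/10*40 - 6 = -364 - 6 = -370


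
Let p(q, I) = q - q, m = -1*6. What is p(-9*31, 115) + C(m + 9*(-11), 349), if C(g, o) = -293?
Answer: -293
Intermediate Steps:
m = -6
p(q, I) = 0
p(-9*31, 115) + C(m + 9*(-11), 349) = 0 - 293 = -293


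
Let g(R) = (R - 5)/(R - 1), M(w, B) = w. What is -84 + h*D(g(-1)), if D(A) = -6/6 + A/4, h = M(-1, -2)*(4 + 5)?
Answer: -327/4 ≈ -81.750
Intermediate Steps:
h = -9 (h = -(4 + 5) = -1*9 = -9)
g(R) = (-5 + R)/(-1 + R)
D(A) = -1 + A/4 (D(A) = -6*⅙ + A*(¼) = -1 + A/4)
-84 + h*D(g(-1)) = -84 - 9*(-1 + ((-5 - 1)/(-1 - 1))/4) = -84 - 9*(-1 + (-6/(-2))/4) = -84 - 9*(-1 + (-½*(-6))/4) = -84 - 9*(-1 + (¼)*3) = -84 - 9*(-1 + ¾) = -84 - 9*(-¼) = -84 + 9/4 = -327/4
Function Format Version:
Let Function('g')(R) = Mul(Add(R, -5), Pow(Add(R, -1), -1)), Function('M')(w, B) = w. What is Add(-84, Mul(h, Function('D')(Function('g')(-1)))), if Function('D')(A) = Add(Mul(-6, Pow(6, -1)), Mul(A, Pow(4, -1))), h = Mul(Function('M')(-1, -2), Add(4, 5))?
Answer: Rational(-327, 4) ≈ -81.750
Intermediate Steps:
h = -9 (h = Mul(-1, Add(4, 5)) = Mul(-1, 9) = -9)
Function('g')(R) = Mul(Pow(Add(-1, R), -1), Add(-5, R)) (Function('g')(R) = Mul(Add(-5, R), Pow(Add(-1, R), -1)) = Mul(Pow(Add(-1, R), -1), Add(-5, R)))
Function('D')(A) = Add(-1, Mul(Rational(1, 4), A)) (Function('D')(A) = Add(Mul(-6, Rational(1, 6)), Mul(A, Rational(1, 4))) = Add(-1, Mul(Rational(1, 4), A)))
Add(-84, Mul(h, Function('D')(Function('g')(-1)))) = Add(-84, Mul(-9, Add(-1, Mul(Rational(1, 4), Mul(Pow(Add(-1, -1), -1), Add(-5, -1)))))) = Add(-84, Mul(-9, Add(-1, Mul(Rational(1, 4), Mul(Pow(-2, -1), -6))))) = Add(-84, Mul(-9, Add(-1, Mul(Rational(1, 4), Mul(Rational(-1, 2), -6))))) = Add(-84, Mul(-9, Add(-1, Mul(Rational(1, 4), 3)))) = Add(-84, Mul(-9, Add(-1, Rational(3, 4)))) = Add(-84, Mul(-9, Rational(-1, 4))) = Add(-84, Rational(9, 4)) = Rational(-327, 4)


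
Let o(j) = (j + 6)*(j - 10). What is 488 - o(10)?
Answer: 488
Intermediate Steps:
o(j) = (-10 + j)*(6 + j) (o(j) = (6 + j)*(-10 + j) = (-10 + j)*(6 + j))
488 - o(10) = 488 - (-60 + 10² - 4*10) = 488 - (-60 + 100 - 40) = 488 - 1*0 = 488 + 0 = 488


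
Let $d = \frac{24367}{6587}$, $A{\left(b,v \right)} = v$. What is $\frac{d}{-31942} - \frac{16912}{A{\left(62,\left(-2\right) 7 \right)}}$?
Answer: $\frac{36309362295}{30057422} \approx 1208.0$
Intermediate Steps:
$d = \frac{3481}{941}$ ($d = 24367 \cdot \frac{1}{6587} = \frac{3481}{941} \approx 3.6993$)
$\frac{d}{-31942} - \frac{16912}{A{\left(62,\left(-2\right) 7 \right)}} = \frac{3481}{941 \left(-31942\right)} - \frac{16912}{\left(-2\right) 7} = \frac{3481}{941} \left(- \frac{1}{31942}\right) - \frac{16912}{-14} = - \frac{3481}{30057422} - -1208 = - \frac{3481}{30057422} + 1208 = \frac{36309362295}{30057422}$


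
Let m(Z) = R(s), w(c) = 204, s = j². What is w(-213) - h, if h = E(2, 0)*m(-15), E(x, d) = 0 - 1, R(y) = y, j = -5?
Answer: 229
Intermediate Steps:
s = 25 (s = (-5)² = 25)
m(Z) = 25
E(x, d) = -1
h = -25 (h = -1*25 = -25)
w(-213) - h = 204 - 1*(-25) = 204 + 25 = 229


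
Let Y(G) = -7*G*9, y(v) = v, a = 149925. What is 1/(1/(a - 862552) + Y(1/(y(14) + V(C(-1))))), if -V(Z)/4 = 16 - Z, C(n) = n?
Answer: 4275762/4988383 ≈ 0.85714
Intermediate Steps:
V(Z) = -64 + 4*Z (V(Z) = -4*(16 - Z) = -64 + 4*Z)
Y(G) = -63*G
1/(1/(a - 862552) + Y(1/(y(14) + V(C(-1))))) = 1/(1/(149925 - 862552) - 63/(14 + (-64 + 4*(-1)))) = 1/(1/(-712627) - 63/(14 + (-64 - 4))) = 1/(-1/712627 - 63/(14 - 68)) = 1/(-1/712627 - 63/(-54)) = 1/(-1/712627 - 63*(-1/54)) = 1/(-1/712627 + 7/6) = 1/(4988383/4275762) = 4275762/4988383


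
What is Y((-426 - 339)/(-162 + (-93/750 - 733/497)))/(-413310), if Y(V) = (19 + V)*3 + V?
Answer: -170983661/933490806630 ≈ -0.00018317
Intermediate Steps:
Y(V) = 57 + 4*V (Y(V) = (57 + 3*V) + V = 57 + 4*V)
Y((-426 - 339)/(-162 + (-93/750 - 733/497)))/(-413310) = (57 + 4*((-426 - 339)/(-162 + (-93/750 - 733/497))))/(-413310) = (57 + 4*(-765/(-162 + (-93*1/750 - 733*1/497))))*(-1/413310) = (57 + 4*(-765/(-162 + (-31/250 - 733/497))))*(-1/413310) = (57 + 4*(-765/(-162 - 198657/124250)))*(-1/413310) = (57 + 4*(-765/(-20327157/124250)))*(-1/413310) = (57 + 4*(-765*(-124250/20327157)))*(-1/413310) = (57 + 4*(10561250/2258573))*(-1/413310) = (57 + 42245000/2258573)*(-1/413310) = (170983661/2258573)*(-1/413310) = -170983661/933490806630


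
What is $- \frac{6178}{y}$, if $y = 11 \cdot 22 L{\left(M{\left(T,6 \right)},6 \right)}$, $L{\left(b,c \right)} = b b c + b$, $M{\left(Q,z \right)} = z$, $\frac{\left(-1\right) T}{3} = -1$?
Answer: $- \frac{3089}{26862} \approx -0.115$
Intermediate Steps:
$T = 3$ ($T = \left(-3\right) \left(-1\right) = 3$)
$L{\left(b,c \right)} = b + c b^{2}$ ($L{\left(b,c \right)} = b^{2} c + b = c b^{2} + b = b + c b^{2}$)
$y = 53724$ ($y = 11 \cdot 22 \cdot 6 \left(1 + 6 \cdot 6\right) = 242 \cdot 6 \left(1 + 36\right) = 242 \cdot 6 \cdot 37 = 242 \cdot 222 = 53724$)
$- \frac{6178}{y} = - \frac{6178}{53724} = \left(-6178\right) \frac{1}{53724} = - \frac{3089}{26862}$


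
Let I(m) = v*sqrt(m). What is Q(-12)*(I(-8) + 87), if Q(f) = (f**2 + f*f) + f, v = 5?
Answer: 24012 + 2760*I*sqrt(2) ≈ 24012.0 + 3903.2*I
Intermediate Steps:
Q(f) = f + 2*f**2 (Q(f) = (f**2 + f**2) + f = 2*f**2 + f = f + 2*f**2)
I(m) = 5*sqrt(m)
Q(-12)*(I(-8) + 87) = (-12*(1 + 2*(-12)))*(5*sqrt(-8) + 87) = (-12*(1 - 24))*(5*(2*I*sqrt(2)) + 87) = (-12*(-23))*(10*I*sqrt(2) + 87) = 276*(87 + 10*I*sqrt(2)) = 24012 + 2760*I*sqrt(2)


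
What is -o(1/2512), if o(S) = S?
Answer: -1/2512 ≈ -0.00039809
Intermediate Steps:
-o(1/2512) = -1/2512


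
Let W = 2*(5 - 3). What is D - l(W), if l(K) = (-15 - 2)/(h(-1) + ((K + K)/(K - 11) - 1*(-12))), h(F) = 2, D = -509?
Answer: -45691/90 ≈ -507.68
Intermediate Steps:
W = 4 (W = 2*2 = 4)
l(K) = -17/(14 + 2*K/(-11 + K)) (l(K) = (-15 - 2)/(2 + ((K + K)/(K - 11) - 1*(-12))) = -17/(2 + ((2*K)/(-11 + K) + 12)) = -17/(2 + (2*K/(-11 + K) + 12)) = -17/(2 + (12 + 2*K/(-11 + K))) = -17/(14 + 2*K/(-11 + K)))
D - l(W) = -509 - 17*(11 - 1*4)/(2*(-77 + 8*4)) = -509 - 17*(11 - 4)/(2*(-77 + 32)) = -509 - 17*7/(2*(-45)) = -509 - 17*(-1)*7/(2*45) = -509 - 1*(-119/90) = -509 + 119/90 = -45691/90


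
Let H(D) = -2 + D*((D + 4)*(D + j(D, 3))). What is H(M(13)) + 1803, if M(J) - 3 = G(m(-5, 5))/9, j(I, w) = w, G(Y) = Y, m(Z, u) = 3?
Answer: 52807/27 ≈ 1955.8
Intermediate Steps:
M(J) = 10/3 (M(J) = 3 + 3/9 = 3 + 3*(⅑) = 3 + ⅓ = 10/3)
H(D) = -2 + D*(3 + D)*(4 + D) (H(D) = -2 + D*((D + 4)*(D + 3)) = -2 + D*((4 + D)*(3 + D)) = -2 + D*((3 + D)*(4 + D)) = -2 + D*(3 + D)*(4 + D))
H(M(13)) + 1803 = (-2 + (10/3)³ + 7*(10/3)² + 12*(10/3)) + 1803 = (-2 + 1000/27 + 7*(100/9) + 40) + 1803 = (-2 + 1000/27 + 700/9 + 40) + 1803 = 4126/27 + 1803 = 52807/27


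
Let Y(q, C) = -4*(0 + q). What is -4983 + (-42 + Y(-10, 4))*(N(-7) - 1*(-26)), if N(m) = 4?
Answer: -5043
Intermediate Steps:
Y(q, C) = -4*q
-4983 + (-42 + Y(-10, 4))*(N(-7) - 1*(-26)) = -4983 + (-42 - 4*(-10))*(4 - 1*(-26)) = -4983 + (-42 + 40)*(4 + 26) = -4983 - 2*30 = -4983 - 60 = -5043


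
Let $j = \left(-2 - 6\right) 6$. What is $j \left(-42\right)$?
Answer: $2016$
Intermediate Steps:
$j = -48$ ($j = \left(-8\right) 6 = -48$)
$j \left(-42\right) = \left(-48\right) \left(-42\right) = 2016$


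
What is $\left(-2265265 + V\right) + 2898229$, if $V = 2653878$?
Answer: $3286842$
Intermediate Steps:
$\left(-2265265 + V\right) + 2898229 = \left(-2265265 + 2653878\right) + 2898229 = 388613 + 2898229 = 3286842$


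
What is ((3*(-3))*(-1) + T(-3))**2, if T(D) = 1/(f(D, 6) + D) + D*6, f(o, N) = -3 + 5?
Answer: 100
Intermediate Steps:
f(o, N) = 2
T(D) = 1/(2 + D) + 6*D (T(D) = 1/(2 + D) + D*6 = 1/(2 + D) + 6*D)
((3*(-3))*(-1) + T(-3))**2 = ((3*(-3))*(-1) + (1 + 6*(-3)**2 + 12*(-3))/(2 - 3))**2 = (-9*(-1) + (1 + 6*9 - 36)/(-1))**2 = (9 - (1 + 54 - 36))**2 = (9 - 1*19)**2 = (9 - 19)**2 = (-10)**2 = 100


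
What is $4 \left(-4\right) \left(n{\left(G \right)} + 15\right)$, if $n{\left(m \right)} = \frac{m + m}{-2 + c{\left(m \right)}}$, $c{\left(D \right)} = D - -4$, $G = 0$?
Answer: $-240$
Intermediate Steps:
$c{\left(D \right)} = 4 + D$ ($c{\left(D \right)} = D + 4 = 4 + D$)
$n{\left(m \right)} = \frac{2 m}{2 + m}$ ($n{\left(m \right)} = \frac{m + m}{-2 + \left(4 + m\right)} = \frac{2 m}{2 + m}$)
$4 \left(-4\right) \left(n{\left(G \right)} + 15\right) = 4 \left(-4\right) \left(2 \cdot 0 \frac{1}{2 + 0} + 15\right) = - 16 \left(2 \cdot 0 \cdot \frac{1}{2} + 15\right) = - 16 \left(0 + 15\right) = \left(-16\right) 15 = -240$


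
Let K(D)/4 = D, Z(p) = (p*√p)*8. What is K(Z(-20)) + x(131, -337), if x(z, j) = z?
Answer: 131 - 1280*I*√5 ≈ 131.0 - 2862.2*I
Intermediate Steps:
Z(p) = 8*p^(3/2) (Z(p) = p^(3/2)*8 = 8*p^(3/2))
K(D) = 4*D
K(Z(-20)) + x(131, -337) = 4*(8*(-20)^(3/2)) + 131 = 4*(8*(-40*I*√5)) + 131 = 4*(-320*I*√5) + 131 = -1280*I*√5 + 131 = 131 - 1280*I*√5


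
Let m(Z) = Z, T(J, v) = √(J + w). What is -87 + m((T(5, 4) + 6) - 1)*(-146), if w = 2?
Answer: -817 - 146*√7 ≈ -1203.3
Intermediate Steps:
T(J, v) = √(2 + J) (T(J, v) = √(J + 2) = √(2 + J))
-87 + m((T(5, 4) + 6) - 1)*(-146) = -87 + ((√(2 + 5) + 6) - 1)*(-146) = -87 + ((√7 + 6) - 1)*(-146) = -87 + ((6 + √7) - 1)*(-146) = -87 + (5 + √7)*(-146) = -87 + (-730 - 146*√7) = -817 - 146*√7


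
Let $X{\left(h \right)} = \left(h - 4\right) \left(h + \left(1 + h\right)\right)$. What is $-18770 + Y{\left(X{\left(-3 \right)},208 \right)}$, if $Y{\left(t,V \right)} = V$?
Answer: $-18562$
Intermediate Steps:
$X{\left(h \right)} = \left(1 + 2 h\right) \left(-4 + h\right)$ ($X{\left(h \right)} = \left(-4 + h\right) \left(1 + 2 h\right) = \left(1 + 2 h\right) \left(-4 + h\right)$)
$-18770 + Y{\left(X{\left(-3 \right)},208 \right)} = -18770 + 208 = -18562$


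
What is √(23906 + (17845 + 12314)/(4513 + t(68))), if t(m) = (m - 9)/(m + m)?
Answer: √111233408552762/68203 ≈ 154.64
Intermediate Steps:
t(m) = (-9 + m)/(2*m) (t(m) = (-9 + m)/((2*m)) = (-9 + m)*(1/(2*m)) = (-9 + m)/(2*m))
√(23906 + (17845 + 12314)/(4513 + t(68))) = √(23906 + (17845 + 12314)/(4513 + (½)*(-9 + 68)/68)) = √(23906 + 30159/(4513 + (½)*(1/68)*59)) = √(23906 + 30159/(4513 + 59/136)) = √(23906 + 30159/(613827/136)) = √(23906 + 30159*(136/613827)) = √(23906 + 455736/68203) = √(1630916654/68203) = √111233408552762/68203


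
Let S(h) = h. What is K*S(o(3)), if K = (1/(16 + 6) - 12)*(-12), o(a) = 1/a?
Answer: 526/11 ≈ 47.818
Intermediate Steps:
o(a) = 1/a
K = 1578/11 (K = (1/22 - 12)*(-12) = -263/22*(-12) = 1578/11 ≈ 143.45)
K*S(o(3)) = (1578/11)/3 = (1578/11)*(⅓) = 526/11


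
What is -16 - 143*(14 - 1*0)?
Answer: -2018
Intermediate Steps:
-16 - 143*(14 - 1*0) = -16 - 143*(14 + 0) = -16 - 143*14 = -16 - 2002 = -2018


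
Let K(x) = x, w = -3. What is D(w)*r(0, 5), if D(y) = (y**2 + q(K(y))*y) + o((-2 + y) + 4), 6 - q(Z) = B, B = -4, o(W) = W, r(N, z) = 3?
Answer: -66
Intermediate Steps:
q(Z) = 10 (q(Z) = 6 - 1*(-4) = 6 + 4 = 10)
D(y) = 2 + y**2 + 11*y (D(y) = (y**2 + 10*y) + ((-2 + y) + 4) = (y**2 + 10*y) + (2 + y) = 2 + y**2 + 11*y)
D(w)*r(0, 5) = (2 + (-3)**2 + 11*(-3))*3 = (2 + 9 - 33)*3 = -22*3 = -66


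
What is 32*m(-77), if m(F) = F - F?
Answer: 0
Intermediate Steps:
m(F) = 0
32*m(-77) = 32*0 = 0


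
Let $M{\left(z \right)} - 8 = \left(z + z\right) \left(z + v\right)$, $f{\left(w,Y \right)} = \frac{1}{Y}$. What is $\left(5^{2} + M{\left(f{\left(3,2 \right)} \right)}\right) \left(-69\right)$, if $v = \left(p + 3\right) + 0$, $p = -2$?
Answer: $- \frac{4761}{2} \approx -2380.5$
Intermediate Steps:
$v = 1$ ($v = \left(-2 + 3\right) + 0 = 1 + 0 = 1$)
$M{\left(z \right)} = 8 + 2 z \left(1 + z\right)$ ($M{\left(z \right)} = 8 + \left(z + z\right) \left(z + 1\right) = 8 + 2 z \left(1 + z\right)$)
$\left(5^{2} + M{\left(f{\left(3,2 \right)} \right)}\right) \left(-69\right) = \left(5^{2} + \left(8 + \frac{2}{2} + 2 \left(\frac{1}{2}\right)^{2}\right)\right) \left(-69\right) = \left(25 + \left(8 + 2 \cdot \frac{1}{2} + \frac{2}{4}\right)\right) \left(-69\right) = \left(25 + \left(8 + 1 + 2 \cdot \frac{1}{4}\right)\right) \left(-69\right) = \left(25 + \left(8 + 1 + \frac{1}{2}\right)\right) \left(-69\right) = \left(25 + \frac{19}{2}\right) \left(-69\right) = \frac{69}{2} \left(-69\right) = - \frac{4761}{2}$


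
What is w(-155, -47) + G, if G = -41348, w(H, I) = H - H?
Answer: -41348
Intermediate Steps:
w(H, I) = 0
w(-155, -47) + G = 0 - 41348 = -41348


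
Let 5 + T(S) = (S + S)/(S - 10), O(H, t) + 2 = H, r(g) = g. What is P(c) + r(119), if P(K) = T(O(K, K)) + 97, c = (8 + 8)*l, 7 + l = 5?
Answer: 2338/11 ≈ 212.55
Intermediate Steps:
l = -2 (l = -7 + 5 = -2)
c = -32 (c = (8 + 8)*(-2) = 16*(-2) = -32)
O(H, t) = -2 + H
T(S) = -5 + 2*S/(-10 + S) (T(S) = -5 + (S + S)/(S - 10) = -5 + (2*S)/(-10 + S) = -5 + 2*S/(-10 + S))
P(K) = 97 + (56 - 3*K)/(-12 + K) (P(K) = (50 - 3*(-2 + K))/(-10 + (-2 + K)) + 97 = (50 + (6 - 3*K))/(-12 + K) + 97 = (56 - 3*K)/(-12 + K) + 97 = 97 + (56 - 3*K)/(-12 + K))
P(c) + r(119) = 2*(-554 + 47*(-32))/(-12 - 32) + 119 = 2*(-554 - 1504)/(-44) + 119 = 2*(-1/44)*(-2058) + 119 = 1029/11 + 119 = 2338/11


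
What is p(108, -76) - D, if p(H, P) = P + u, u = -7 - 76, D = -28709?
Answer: 28550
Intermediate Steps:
u = -83
p(H, P) = -83 + P (p(H, P) = P - 83 = -83 + P)
p(108, -76) - D = (-83 - 76) - 1*(-28709) = -159 + 28709 = 28550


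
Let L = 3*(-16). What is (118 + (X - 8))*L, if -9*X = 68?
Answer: -14752/3 ≈ -4917.3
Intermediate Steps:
X = -68/9 (X = -⅑*68 = -68/9 ≈ -7.5556)
L = -48
(118 + (X - 8))*L = (118 + (-68/9 - 8))*(-48) = (118 - 140/9)*(-48) = (922/9)*(-48) = -14752/3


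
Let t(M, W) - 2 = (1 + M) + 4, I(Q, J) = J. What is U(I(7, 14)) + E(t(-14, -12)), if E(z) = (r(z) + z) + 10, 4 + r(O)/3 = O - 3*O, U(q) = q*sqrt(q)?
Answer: 33 + 14*sqrt(14) ≈ 85.383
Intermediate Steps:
t(M, W) = 7 + M (t(M, W) = 2 + ((1 + M) + 4) = 2 + (5 + M) = 7 + M)
U(q) = q**(3/2)
r(O) = -12 - 6*O (r(O) = -12 + 3*(O - 3*O) = -12 + 3*(-2*O) = -12 - 6*O)
E(z) = -2 - 5*z (E(z) = ((-12 - 6*z) + z) + 10 = (-12 - 5*z) + 10 = -2 - 5*z)
U(I(7, 14)) + E(t(-14, -12)) = 14**(3/2) + (-2 - 5*(7 - 14)) = 14*sqrt(14) + (-2 - 5*(-7)) = 14*sqrt(14) + (-2 + 35) = 14*sqrt(14) + 33 = 33 + 14*sqrt(14)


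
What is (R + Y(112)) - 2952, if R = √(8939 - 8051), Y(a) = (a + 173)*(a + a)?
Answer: 60888 + 2*√222 ≈ 60918.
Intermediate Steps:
Y(a) = 2*a*(173 + a) (Y(a) = (173 + a)*(2*a) = 2*a*(173 + a))
R = 2*√222 (R = √888 = 2*√222 ≈ 29.799)
(R + Y(112)) - 2952 = (2*√222 + 2*112*(173 + 112)) - 2952 = (2*√222 + 2*112*285) - 2952 = (2*√222 + 63840) - 2952 = (63840 + 2*√222) - 2952 = 60888 + 2*√222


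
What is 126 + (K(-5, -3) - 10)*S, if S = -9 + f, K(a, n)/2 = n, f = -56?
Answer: 1166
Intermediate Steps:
K(a, n) = 2*n
S = -65 (S = -9 - 56 = -65)
126 + (K(-5, -3) - 10)*S = 126 + (2*(-3) - 10)*(-65) = 126 + (-6 - 10)*(-65) = 126 - 16*(-65) = 126 + 1040 = 1166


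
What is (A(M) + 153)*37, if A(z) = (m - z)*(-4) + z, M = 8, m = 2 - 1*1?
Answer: 6993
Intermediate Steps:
m = 1 (m = 2 - 1 = 1)
A(z) = -4 + 5*z (A(z) = (1 - z)*(-4) + z = (-4 + 4*z) + z = -4 + 5*z)
(A(M) + 153)*37 = ((-4 + 5*8) + 153)*37 = ((-4 + 40) + 153)*37 = (36 + 153)*37 = 189*37 = 6993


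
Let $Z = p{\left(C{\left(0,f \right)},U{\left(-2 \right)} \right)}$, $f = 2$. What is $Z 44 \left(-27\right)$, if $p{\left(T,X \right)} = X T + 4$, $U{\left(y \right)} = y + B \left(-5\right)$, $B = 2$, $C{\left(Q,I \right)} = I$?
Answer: $23760$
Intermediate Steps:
$U{\left(y \right)} = -10 + y$ ($U{\left(y \right)} = y + 2 \left(-5\right) = y - 10 = -10 + y$)
$p{\left(T,X \right)} = 4 + T X$ ($p{\left(T,X \right)} = T X + 4 = 4 + T X$)
$Z = -20$ ($Z = 4 + 2 \left(-10 - 2\right) = 4 + 2 \left(-12\right) = 4 - 24 = -20$)
$Z 44 \left(-27\right) = \left(-20\right) 44 \left(-27\right) = \left(-880\right) \left(-27\right) = 23760$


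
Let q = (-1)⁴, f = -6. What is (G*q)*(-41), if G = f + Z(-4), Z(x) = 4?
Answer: 82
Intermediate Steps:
G = -2 (G = -6 + 4 = -2)
q = 1
(G*q)*(-41) = -2*1*(-41) = -2*(-41) = 82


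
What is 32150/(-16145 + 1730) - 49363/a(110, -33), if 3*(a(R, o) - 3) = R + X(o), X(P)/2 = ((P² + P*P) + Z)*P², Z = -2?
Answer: -30901584797/13663825701 ≈ -2.2616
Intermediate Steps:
X(P) = 2*P²*(-2 + 2*P²) (X(P) = 2*(((P² + P*P) - 2)*P²) = 2*(((P² + P²) - 2)*P²) = 2*((2*P² - 2)*P²) = 2*((-2 + 2*P²)*P²) = 2*(P²*(-2 + 2*P²)) = 2*P²*(-2 + 2*P²))
a(R, o) = 3 + R/3 + 4*o²*(-1 + o²)/3 (a(R, o) = 3 + (R + 4*o²*(-1 + o²))/3 = 3 + (R/3 + 4*o²*(-1 + o²)/3) = 3 + R/3 + 4*o²*(-1 + o²)/3)
32150/(-16145 + 1730) - 49363/a(110, -33) = 32150/(-16145 + 1730) - 49363/(3 + (⅓)*110 + (4/3)*(-33)²*(-1 + (-33)²)) = 32150/(-14415) - 49363/(3 + 110/3 + (4/3)*1089*(-1 + 1089)) = 32150*(-1/14415) - 49363/(3 + 110/3 + (4/3)*1089*1088) = -6430/2883 - 49363/(3 + 110/3 + 1579776) = -6430/2883 - 49363/4739447/3 = -6430/2883 - 49363*3/4739447 = -6430/2883 - 148089/4739447 = -30901584797/13663825701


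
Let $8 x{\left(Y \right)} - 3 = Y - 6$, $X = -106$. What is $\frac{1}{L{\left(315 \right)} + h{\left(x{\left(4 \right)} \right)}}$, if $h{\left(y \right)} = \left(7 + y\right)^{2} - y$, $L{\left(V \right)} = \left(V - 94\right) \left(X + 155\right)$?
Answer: $\frac{64}{696297} \approx 9.1915 \cdot 10^{-5}$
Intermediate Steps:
$x{\left(Y \right)} = - \frac{3}{8} + \frac{Y}{8}$ ($x{\left(Y \right)} = \frac{3}{8} + \frac{Y - 6}{8} = \frac{3}{8} + \frac{-6 + Y}{8} = \frac{3}{8} + \left(- \frac{3}{4} + \frac{Y}{8}\right) = - \frac{3}{8} + \frac{Y}{8}$)
$L{\left(V \right)} = -4606 + 49 V$ ($L{\left(V \right)} = \left(V - 94\right) \left(-106 + 155\right) = \left(-94 + V\right) 49 = -4606 + 49 V$)
$\frac{1}{L{\left(315 \right)} + h{\left(x{\left(4 \right)} \right)}} = \frac{1}{\left(-4606 + 49 \cdot 315\right) - \left(- \frac{3}{8} + \frac{1}{2} - \left(7 + \left(- \frac{3}{8} + \frac{1}{8} \cdot 4\right)\right)^{2}\right)} = \frac{1}{\left(-4606 + 15435\right) + \left(\left(7 + \left(- \frac{3}{8} + \frac{1}{2}\right)\right)^{2} - \left(- \frac{3}{8} + \frac{1}{2}\right)\right)} = \frac{1}{10829 + \left(\left(7 + \frac{1}{8}\right)^{2} - \frac{1}{8}\right)} = \frac{1}{10829 - \left(\frac{1}{8} - \left(\frac{57}{8}\right)^{2}\right)} = \frac{1}{10829 + \left(\frac{3249}{64} - \frac{1}{8}\right)} = \frac{1}{10829 + \frac{3241}{64}} = \frac{1}{\frac{696297}{64}} = \frac{64}{696297}$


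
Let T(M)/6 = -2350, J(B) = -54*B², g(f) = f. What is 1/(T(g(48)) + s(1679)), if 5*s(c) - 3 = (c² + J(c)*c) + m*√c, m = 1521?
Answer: -255588422762/13065088369992591088241 - 1521*√1679/13065088369992591088241 ≈ -1.9563e-11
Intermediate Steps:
T(M) = -14100 (T(M) = 6*(-2350) = -14100)
s(c) = ⅗ - 54*c³/5 + c²/5 + 1521*√c/5 (s(c) = ⅗ + ((c² + (-54*c²)*c) + 1521*√c)/5 = ⅗ + ((c² - 54*c³) + 1521*√c)/5 = ⅗ + (c² - 54*c³ + 1521*√c)/5 = ⅗ + (-54*c³/5 + c²/5 + 1521*√c/5) = ⅗ - 54*c³/5 + c²/5 + 1521*√c/5)
1/(T(g(48)) + s(1679)) = 1/(-14100 + (⅗ - 54/5*1679³ + (⅕)*1679² + 1521*√1679/5)) = 1/(-14100 + (⅗ - 54/5*4733169839 + (⅕)*2819041 + 1521*√1679/5)) = 1/(-14100 + (⅗ - 255591171306/5 + 2819041/5 + 1521*√1679/5)) = 1/(-14100 + (-255588352262/5 + 1521*√1679/5)) = 1/(-255588422762/5 + 1521*√1679/5)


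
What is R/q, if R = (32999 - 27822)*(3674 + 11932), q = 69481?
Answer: 80792262/69481 ≈ 1162.8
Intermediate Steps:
R = 80792262 (R = 5177*15606 = 80792262)
R/q = 80792262/69481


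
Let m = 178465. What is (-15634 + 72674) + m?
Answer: 235505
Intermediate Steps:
(-15634 + 72674) + m = (-15634 + 72674) + 178465 = 57040 + 178465 = 235505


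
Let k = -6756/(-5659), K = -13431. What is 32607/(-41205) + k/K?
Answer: -275400774287/347980936105 ≈ -0.79142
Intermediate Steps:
k = 6756/5659 (k = -6756*(-1/5659) = 6756/5659 ≈ 1.1938)
32607/(-41205) + k/K = 32607/(-41205) + (6756/5659)/(-13431) = 32607*(-1/41205) + (6756/5659)*(-1/13431) = -10869/13735 - 2252/25335343 = -275400774287/347980936105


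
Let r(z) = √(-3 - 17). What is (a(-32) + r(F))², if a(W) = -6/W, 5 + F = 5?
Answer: -5111/256 + 3*I*√5/4 ≈ -19.965 + 1.6771*I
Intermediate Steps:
F = 0 (F = -5 + 5 = 0)
r(z) = 2*I*√5 (r(z) = √(-20) = 2*I*√5)
(a(-32) + r(F))² = (-6/(-32) + 2*I*√5)² = (-6*(-1/32) + 2*I*√5)² = (3/16 + 2*I*√5)²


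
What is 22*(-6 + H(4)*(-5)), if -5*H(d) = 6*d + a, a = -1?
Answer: 374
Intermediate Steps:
H(d) = ⅕ - 6*d/5 (H(d) = -(6*d - 1)/5 = -(-1 + 6*d)/5 = ⅕ - 6*d/5)
22*(-6 + H(4)*(-5)) = 22*(-6 + (⅕ - 6/5*4)*(-5)) = 22*(-6 + (⅕ - 24/5)*(-5)) = 22*(-6 - 23/5*(-5)) = 22*(-6 + 23) = 22*17 = 374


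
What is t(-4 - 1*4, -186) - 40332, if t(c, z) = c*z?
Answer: -38844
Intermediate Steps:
t(-4 - 1*4, -186) - 40332 = (-4 - 1*4)*(-186) - 40332 = (-4 - 4)*(-186) - 40332 = -8*(-186) - 40332 = 1488 - 40332 = -38844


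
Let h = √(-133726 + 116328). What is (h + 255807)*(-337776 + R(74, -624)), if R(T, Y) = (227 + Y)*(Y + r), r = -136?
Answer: -9223377192 - 36056*I*√17398 ≈ -9.2234e+9 - 4.7558e+6*I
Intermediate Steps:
h = I*√17398 (h = √(-17398) = I*√17398 ≈ 131.9*I)
R(T, Y) = (-136 + Y)*(227 + Y) (R(T, Y) = (227 + Y)*(Y - 136) = (227 + Y)*(-136 + Y) = (-136 + Y)*(227 + Y))
(h + 255807)*(-337776 + R(74, -624)) = (I*√17398 + 255807)*(-337776 + (-30872 + (-624)² + 91*(-624))) = (255807 + I*√17398)*(-337776 + (-30872 + 389376 - 56784)) = (255807 + I*√17398)*(-337776 + 301720) = (255807 + I*√17398)*(-36056) = -9223377192 - 36056*I*√17398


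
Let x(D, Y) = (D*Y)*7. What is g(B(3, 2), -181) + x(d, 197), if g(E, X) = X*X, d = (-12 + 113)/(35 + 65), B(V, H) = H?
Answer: 3415379/100 ≈ 34154.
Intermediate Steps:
d = 101/100 ≈ 1.0100
x(D, Y) = 7*D*Y
g(E, X) = X**2
g(B(3, 2), -181) + x(d, 197) = (-181)**2 + 7*(101/100)*197 = 32761 + 139279/100 = 3415379/100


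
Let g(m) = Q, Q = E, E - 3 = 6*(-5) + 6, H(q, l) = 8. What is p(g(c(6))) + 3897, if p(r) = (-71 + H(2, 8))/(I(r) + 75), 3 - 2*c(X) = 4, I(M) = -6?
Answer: 89610/23 ≈ 3896.1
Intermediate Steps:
E = -21 (E = 3 + (6*(-5) + 6) = 3 + (-30 + 6) = 3 - 24 = -21)
Q = -21
c(X) = -½ (c(X) = 3/2 - ½*4 = 3/2 - 2 = -½)
g(m) = -21
p(r) = -21/23 (p(r) = (-71 + 8)/(-6 + 75) = -63/69 = -63*1/69 = -21/23)
p(g(c(6))) + 3897 = -21/23 + 3897 = 89610/23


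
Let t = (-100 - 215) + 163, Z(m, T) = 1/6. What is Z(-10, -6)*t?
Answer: -76/3 ≈ -25.333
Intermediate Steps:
Z(m, T) = ⅙
t = -152 (t = -315 + 163 = -152)
Z(-10, -6)*t = (⅙)*(-152) = -76/3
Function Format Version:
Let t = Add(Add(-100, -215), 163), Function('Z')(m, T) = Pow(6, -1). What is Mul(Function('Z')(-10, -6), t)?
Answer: Rational(-76, 3) ≈ -25.333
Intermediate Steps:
Function('Z')(m, T) = Rational(1, 6)
t = -152 (t = Add(-315, 163) = -152)
Mul(Function('Z')(-10, -6), t) = Mul(Rational(1, 6), -152) = Rational(-76, 3)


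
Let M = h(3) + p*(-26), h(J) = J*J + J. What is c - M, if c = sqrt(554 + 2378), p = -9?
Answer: -246 + 2*sqrt(733) ≈ -191.85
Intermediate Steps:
h(J) = J + J**2 (h(J) = J**2 + J = J + J**2)
c = 2*sqrt(733) (c = sqrt(2932) = 2*sqrt(733) ≈ 54.148)
M = 246 (M = 3*(1 + 3) - 9*(-26) = 3*4 + 234 = 12 + 234 = 246)
c - M = 2*sqrt(733) - 1*246 = 2*sqrt(733) - 246 = -246 + 2*sqrt(733)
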